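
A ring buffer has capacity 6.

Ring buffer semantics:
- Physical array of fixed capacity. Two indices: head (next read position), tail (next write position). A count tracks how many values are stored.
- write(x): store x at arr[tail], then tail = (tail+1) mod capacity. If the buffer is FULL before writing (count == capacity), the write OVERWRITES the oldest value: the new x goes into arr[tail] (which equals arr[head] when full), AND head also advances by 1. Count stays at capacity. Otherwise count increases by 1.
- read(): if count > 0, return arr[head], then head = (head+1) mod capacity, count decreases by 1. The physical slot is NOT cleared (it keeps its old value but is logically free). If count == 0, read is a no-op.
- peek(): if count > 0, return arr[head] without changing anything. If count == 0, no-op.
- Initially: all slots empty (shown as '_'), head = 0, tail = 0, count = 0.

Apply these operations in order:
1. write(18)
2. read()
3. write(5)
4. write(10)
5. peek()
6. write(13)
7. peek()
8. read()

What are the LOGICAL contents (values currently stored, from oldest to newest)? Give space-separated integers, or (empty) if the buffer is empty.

After op 1 (write(18)): arr=[18 _ _ _ _ _] head=0 tail=1 count=1
After op 2 (read()): arr=[18 _ _ _ _ _] head=1 tail=1 count=0
After op 3 (write(5)): arr=[18 5 _ _ _ _] head=1 tail=2 count=1
After op 4 (write(10)): arr=[18 5 10 _ _ _] head=1 tail=3 count=2
After op 5 (peek()): arr=[18 5 10 _ _ _] head=1 tail=3 count=2
After op 6 (write(13)): arr=[18 5 10 13 _ _] head=1 tail=4 count=3
After op 7 (peek()): arr=[18 5 10 13 _ _] head=1 tail=4 count=3
After op 8 (read()): arr=[18 5 10 13 _ _] head=2 tail=4 count=2

Answer: 10 13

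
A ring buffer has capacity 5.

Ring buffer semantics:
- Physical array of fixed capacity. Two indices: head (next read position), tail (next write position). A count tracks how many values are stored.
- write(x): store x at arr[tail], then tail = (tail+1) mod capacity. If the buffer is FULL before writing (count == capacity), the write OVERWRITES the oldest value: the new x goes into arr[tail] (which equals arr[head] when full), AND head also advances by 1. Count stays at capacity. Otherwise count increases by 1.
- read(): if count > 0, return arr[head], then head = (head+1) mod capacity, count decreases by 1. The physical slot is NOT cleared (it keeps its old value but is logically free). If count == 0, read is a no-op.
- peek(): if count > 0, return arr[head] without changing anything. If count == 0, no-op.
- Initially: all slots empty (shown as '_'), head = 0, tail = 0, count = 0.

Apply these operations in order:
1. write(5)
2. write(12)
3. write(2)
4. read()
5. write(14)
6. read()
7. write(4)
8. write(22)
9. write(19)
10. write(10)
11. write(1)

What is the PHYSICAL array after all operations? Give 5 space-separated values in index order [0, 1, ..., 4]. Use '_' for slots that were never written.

After op 1 (write(5)): arr=[5 _ _ _ _] head=0 tail=1 count=1
After op 2 (write(12)): arr=[5 12 _ _ _] head=0 tail=2 count=2
After op 3 (write(2)): arr=[5 12 2 _ _] head=0 tail=3 count=3
After op 4 (read()): arr=[5 12 2 _ _] head=1 tail=3 count=2
After op 5 (write(14)): arr=[5 12 2 14 _] head=1 tail=4 count=3
After op 6 (read()): arr=[5 12 2 14 _] head=2 tail=4 count=2
After op 7 (write(4)): arr=[5 12 2 14 4] head=2 tail=0 count=3
After op 8 (write(22)): arr=[22 12 2 14 4] head=2 tail=1 count=4
After op 9 (write(19)): arr=[22 19 2 14 4] head=2 tail=2 count=5
After op 10 (write(10)): arr=[22 19 10 14 4] head=3 tail=3 count=5
After op 11 (write(1)): arr=[22 19 10 1 4] head=4 tail=4 count=5

Answer: 22 19 10 1 4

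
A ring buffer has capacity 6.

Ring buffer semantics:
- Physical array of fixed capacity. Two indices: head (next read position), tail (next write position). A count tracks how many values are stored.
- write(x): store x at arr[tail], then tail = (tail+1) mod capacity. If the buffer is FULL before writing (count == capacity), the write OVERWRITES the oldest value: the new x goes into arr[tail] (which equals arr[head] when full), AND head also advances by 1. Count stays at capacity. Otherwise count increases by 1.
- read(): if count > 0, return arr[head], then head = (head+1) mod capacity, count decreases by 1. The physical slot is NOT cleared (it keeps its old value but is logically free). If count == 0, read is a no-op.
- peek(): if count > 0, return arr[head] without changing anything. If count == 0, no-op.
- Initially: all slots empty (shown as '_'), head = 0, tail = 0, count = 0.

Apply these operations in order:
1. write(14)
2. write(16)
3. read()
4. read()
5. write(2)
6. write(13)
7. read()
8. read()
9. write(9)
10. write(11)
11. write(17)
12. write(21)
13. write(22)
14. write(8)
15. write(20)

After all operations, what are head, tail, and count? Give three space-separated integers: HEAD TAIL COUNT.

Answer: 5 5 6

Derivation:
After op 1 (write(14)): arr=[14 _ _ _ _ _] head=0 tail=1 count=1
After op 2 (write(16)): arr=[14 16 _ _ _ _] head=0 tail=2 count=2
After op 3 (read()): arr=[14 16 _ _ _ _] head=1 tail=2 count=1
After op 4 (read()): arr=[14 16 _ _ _ _] head=2 tail=2 count=0
After op 5 (write(2)): arr=[14 16 2 _ _ _] head=2 tail=3 count=1
After op 6 (write(13)): arr=[14 16 2 13 _ _] head=2 tail=4 count=2
After op 7 (read()): arr=[14 16 2 13 _ _] head=3 tail=4 count=1
After op 8 (read()): arr=[14 16 2 13 _ _] head=4 tail=4 count=0
After op 9 (write(9)): arr=[14 16 2 13 9 _] head=4 tail=5 count=1
After op 10 (write(11)): arr=[14 16 2 13 9 11] head=4 tail=0 count=2
After op 11 (write(17)): arr=[17 16 2 13 9 11] head=4 tail=1 count=3
After op 12 (write(21)): arr=[17 21 2 13 9 11] head=4 tail=2 count=4
After op 13 (write(22)): arr=[17 21 22 13 9 11] head=4 tail=3 count=5
After op 14 (write(8)): arr=[17 21 22 8 9 11] head=4 tail=4 count=6
After op 15 (write(20)): arr=[17 21 22 8 20 11] head=5 tail=5 count=6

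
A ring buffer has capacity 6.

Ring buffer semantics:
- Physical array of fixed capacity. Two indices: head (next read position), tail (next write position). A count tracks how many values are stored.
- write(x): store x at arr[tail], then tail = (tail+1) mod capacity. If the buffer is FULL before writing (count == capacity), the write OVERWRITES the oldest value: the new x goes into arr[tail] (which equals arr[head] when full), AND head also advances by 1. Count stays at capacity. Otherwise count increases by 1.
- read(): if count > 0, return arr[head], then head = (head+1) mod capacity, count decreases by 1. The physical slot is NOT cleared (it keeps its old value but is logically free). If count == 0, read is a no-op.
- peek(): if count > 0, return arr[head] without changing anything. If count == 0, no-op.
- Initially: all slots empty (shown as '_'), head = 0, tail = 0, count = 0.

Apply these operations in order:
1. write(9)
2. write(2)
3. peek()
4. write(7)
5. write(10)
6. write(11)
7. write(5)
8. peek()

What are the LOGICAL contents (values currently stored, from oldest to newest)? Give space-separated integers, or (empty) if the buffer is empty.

After op 1 (write(9)): arr=[9 _ _ _ _ _] head=0 tail=1 count=1
After op 2 (write(2)): arr=[9 2 _ _ _ _] head=0 tail=2 count=2
After op 3 (peek()): arr=[9 2 _ _ _ _] head=0 tail=2 count=2
After op 4 (write(7)): arr=[9 2 7 _ _ _] head=0 tail=3 count=3
After op 5 (write(10)): arr=[9 2 7 10 _ _] head=0 tail=4 count=4
After op 6 (write(11)): arr=[9 2 7 10 11 _] head=0 tail=5 count=5
After op 7 (write(5)): arr=[9 2 7 10 11 5] head=0 tail=0 count=6
After op 8 (peek()): arr=[9 2 7 10 11 5] head=0 tail=0 count=6

Answer: 9 2 7 10 11 5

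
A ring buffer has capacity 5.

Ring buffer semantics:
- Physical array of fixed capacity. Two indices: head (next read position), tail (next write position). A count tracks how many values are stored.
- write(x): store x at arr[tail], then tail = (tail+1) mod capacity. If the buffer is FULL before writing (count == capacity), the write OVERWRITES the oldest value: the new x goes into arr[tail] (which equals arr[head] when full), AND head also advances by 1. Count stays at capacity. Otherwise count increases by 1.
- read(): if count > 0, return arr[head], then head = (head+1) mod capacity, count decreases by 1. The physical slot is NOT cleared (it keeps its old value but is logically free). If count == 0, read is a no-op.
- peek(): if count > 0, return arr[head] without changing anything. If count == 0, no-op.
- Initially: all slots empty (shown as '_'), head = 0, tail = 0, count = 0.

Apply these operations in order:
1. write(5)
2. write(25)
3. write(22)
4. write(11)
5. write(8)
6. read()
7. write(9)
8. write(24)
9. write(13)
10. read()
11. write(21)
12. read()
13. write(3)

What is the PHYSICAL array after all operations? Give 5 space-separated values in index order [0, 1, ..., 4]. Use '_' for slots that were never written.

Answer: 9 24 13 21 3

Derivation:
After op 1 (write(5)): arr=[5 _ _ _ _] head=0 tail=1 count=1
After op 2 (write(25)): arr=[5 25 _ _ _] head=0 tail=2 count=2
After op 3 (write(22)): arr=[5 25 22 _ _] head=0 tail=3 count=3
After op 4 (write(11)): arr=[5 25 22 11 _] head=0 tail=4 count=4
After op 5 (write(8)): arr=[5 25 22 11 8] head=0 tail=0 count=5
After op 6 (read()): arr=[5 25 22 11 8] head=1 tail=0 count=4
After op 7 (write(9)): arr=[9 25 22 11 8] head=1 tail=1 count=5
After op 8 (write(24)): arr=[9 24 22 11 8] head=2 tail=2 count=5
After op 9 (write(13)): arr=[9 24 13 11 8] head=3 tail=3 count=5
After op 10 (read()): arr=[9 24 13 11 8] head=4 tail=3 count=4
After op 11 (write(21)): arr=[9 24 13 21 8] head=4 tail=4 count=5
After op 12 (read()): arr=[9 24 13 21 8] head=0 tail=4 count=4
After op 13 (write(3)): arr=[9 24 13 21 3] head=0 tail=0 count=5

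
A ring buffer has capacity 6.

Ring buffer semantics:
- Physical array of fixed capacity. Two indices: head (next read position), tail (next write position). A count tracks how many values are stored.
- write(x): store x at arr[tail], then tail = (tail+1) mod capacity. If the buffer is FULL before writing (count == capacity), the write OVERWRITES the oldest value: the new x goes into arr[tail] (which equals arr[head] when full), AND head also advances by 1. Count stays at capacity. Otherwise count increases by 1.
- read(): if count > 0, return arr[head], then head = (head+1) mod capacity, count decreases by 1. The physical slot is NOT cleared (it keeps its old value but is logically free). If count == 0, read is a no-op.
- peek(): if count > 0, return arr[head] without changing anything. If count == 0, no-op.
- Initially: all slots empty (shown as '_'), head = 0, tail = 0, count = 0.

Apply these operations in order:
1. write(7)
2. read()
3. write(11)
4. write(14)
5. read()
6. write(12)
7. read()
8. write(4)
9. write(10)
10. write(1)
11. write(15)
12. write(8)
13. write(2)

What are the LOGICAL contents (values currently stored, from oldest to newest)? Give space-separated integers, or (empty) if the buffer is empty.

After op 1 (write(7)): arr=[7 _ _ _ _ _] head=0 tail=1 count=1
After op 2 (read()): arr=[7 _ _ _ _ _] head=1 tail=1 count=0
After op 3 (write(11)): arr=[7 11 _ _ _ _] head=1 tail=2 count=1
After op 4 (write(14)): arr=[7 11 14 _ _ _] head=1 tail=3 count=2
After op 5 (read()): arr=[7 11 14 _ _ _] head=2 tail=3 count=1
After op 6 (write(12)): arr=[7 11 14 12 _ _] head=2 tail=4 count=2
After op 7 (read()): arr=[7 11 14 12 _ _] head=3 tail=4 count=1
After op 8 (write(4)): arr=[7 11 14 12 4 _] head=3 tail=5 count=2
After op 9 (write(10)): arr=[7 11 14 12 4 10] head=3 tail=0 count=3
After op 10 (write(1)): arr=[1 11 14 12 4 10] head=3 tail=1 count=4
After op 11 (write(15)): arr=[1 15 14 12 4 10] head=3 tail=2 count=5
After op 12 (write(8)): arr=[1 15 8 12 4 10] head=3 tail=3 count=6
After op 13 (write(2)): arr=[1 15 8 2 4 10] head=4 tail=4 count=6

Answer: 4 10 1 15 8 2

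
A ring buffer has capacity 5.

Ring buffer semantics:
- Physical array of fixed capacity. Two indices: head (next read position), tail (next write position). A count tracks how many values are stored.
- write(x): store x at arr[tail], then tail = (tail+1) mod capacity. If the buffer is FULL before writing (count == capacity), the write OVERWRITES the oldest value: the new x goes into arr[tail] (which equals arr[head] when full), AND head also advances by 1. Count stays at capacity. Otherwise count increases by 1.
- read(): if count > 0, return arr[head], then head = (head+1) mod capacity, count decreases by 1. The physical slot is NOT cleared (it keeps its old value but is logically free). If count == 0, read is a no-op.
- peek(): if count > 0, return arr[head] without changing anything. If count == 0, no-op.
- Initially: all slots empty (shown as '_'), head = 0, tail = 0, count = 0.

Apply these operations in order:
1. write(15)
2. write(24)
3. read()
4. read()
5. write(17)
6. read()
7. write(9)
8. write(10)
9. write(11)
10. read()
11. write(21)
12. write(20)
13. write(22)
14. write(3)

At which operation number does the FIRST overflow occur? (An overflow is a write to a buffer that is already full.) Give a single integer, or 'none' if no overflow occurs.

After op 1 (write(15)): arr=[15 _ _ _ _] head=0 tail=1 count=1
After op 2 (write(24)): arr=[15 24 _ _ _] head=0 tail=2 count=2
After op 3 (read()): arr=[15 24 _ _ _] head=1 tail=2 count=1
After op 4 (read()): arr=[15 24 _ _ _] head=2 tail=2 count=0
After op 5 (write(17)): arr=[15 24 17 _ _] head=2 tail=3 count=1
After op 6 (read()): arr=[15 24 17 _ _] head=3 tail=3 count=0
After op 7 (write(9)): arr=[15 24 17 9 _] head=3 tail=4 count=1
After op 8 (write(10)): arr=[15 24 17 9 10] head=3 tail=0 count=2
After op 9 (write(11)): arr=[11 24 17 9 10] head=3 tail=1 count=3
After op 10 (read()): arr=[11 24 17 9 10] head=4 tail=1 count=2
After op 11 (write(21)): arr=[11 21 17 9 10] head=4 tail=2 count=3
After op 12 (write(20)): arr=[11 21 20 9 10] head=4 tail=3 count=4
After op 13 (write(22)): arr=[11 21 20 22 10] head=4 tail=4 count=5
After op 14 (write(3)): arr=[11 21 20 22 3] head=0 tail=0 count=5

Answer: 14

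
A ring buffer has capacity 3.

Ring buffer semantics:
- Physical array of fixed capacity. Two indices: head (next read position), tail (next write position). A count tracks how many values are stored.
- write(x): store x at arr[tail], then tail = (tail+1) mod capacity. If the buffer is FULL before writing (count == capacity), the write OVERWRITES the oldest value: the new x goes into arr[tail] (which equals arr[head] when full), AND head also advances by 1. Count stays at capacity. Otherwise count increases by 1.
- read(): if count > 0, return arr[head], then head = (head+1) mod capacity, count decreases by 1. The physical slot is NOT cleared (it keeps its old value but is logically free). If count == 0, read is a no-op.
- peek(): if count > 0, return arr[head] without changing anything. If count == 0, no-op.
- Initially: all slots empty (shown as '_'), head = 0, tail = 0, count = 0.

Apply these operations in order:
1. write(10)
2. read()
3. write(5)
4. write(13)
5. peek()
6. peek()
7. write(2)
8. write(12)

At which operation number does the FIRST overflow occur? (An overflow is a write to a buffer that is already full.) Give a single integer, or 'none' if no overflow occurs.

Answer: 8

Derivation:
After op 1 (write(10)): arr=[10 _ _] head=0 tail=1 count=1
After op 2 (read()): arr=[10 _ _] head=1 tail=1 count=0
After op 3 (write(5)): arr=[10 5 _] head=1 tail=2 count=1
After op 4 (write(13)): arr=[10 5 13] head=1 tail=0 count=2
After op 5 (peek()): arr=[10 5 13] head=1 tail=0 count=2
After op 6 (peek()): arr=[10 5 13] head=1 tail=0 count=2
After op 7 (write(2)): arr=[2 5 13] head=1 tail=1 count=3
After op 8 (write(12)): arr=[2 12 13] head=2 tail=2 count=3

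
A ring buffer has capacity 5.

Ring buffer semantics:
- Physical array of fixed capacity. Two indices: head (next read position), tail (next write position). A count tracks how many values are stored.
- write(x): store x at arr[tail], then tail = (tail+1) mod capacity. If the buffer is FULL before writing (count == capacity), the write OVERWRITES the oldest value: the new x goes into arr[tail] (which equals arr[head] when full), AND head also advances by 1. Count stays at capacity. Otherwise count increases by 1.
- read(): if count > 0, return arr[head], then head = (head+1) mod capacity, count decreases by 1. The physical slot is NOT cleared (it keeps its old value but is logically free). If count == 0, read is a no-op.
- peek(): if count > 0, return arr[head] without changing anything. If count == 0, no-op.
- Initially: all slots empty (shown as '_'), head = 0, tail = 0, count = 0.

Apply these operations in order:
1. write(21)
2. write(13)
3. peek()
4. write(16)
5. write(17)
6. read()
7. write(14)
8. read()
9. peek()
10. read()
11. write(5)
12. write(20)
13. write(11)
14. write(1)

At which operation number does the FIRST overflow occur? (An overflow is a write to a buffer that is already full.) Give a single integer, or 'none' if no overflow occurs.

After op 1 (write(21)): arr=[21 _ _ _ _] head=0 tail=1 count=1
After op 2 (write(13)): arr=[21 13 _ _ _] head=0 tail=2 count=2
After op 3 (peek()): arr=[21 13 _ _ _] head=0 tail=2 count=2
After op 4 (write(16)): arr=[21 13 16 _ _] head=0 tail=3 count=3
After op 5 (write(17)): arr=[21 13 16 17 _] head=0 tail=4 count=4
After op 6 (read()): arr=[21 13 16 17 _] head=1 tail=4 count=3
After op 7 (write(14)): arr=[21 13 16 17 14] head=1 tail=0 count=4
After op 8 (read()): arr=[21 13 16 17 14] head=2 tail=0 count=3
After op 9 (peek()): arr=[21 13 16 17 14] head=2 tail=0 count=3
After op 10 (read()): arr=[21 13 16 17 14] head=3 tail=0 count=2
After op 11 (write(5)): arr=[5 13 16 17 14] head=3 tail=1 count=3
After op 12 (write(20)): arr=[5 20 16 17 14] head=3 tail=2 count=4
After op 13 (write(11)): arr=[5 20 11 17 14] head=3 tail=3 count=5
After op 14 (write(1)): arr=[5 20 11 1 14] head=4 tail=4 count=5

Answer: 14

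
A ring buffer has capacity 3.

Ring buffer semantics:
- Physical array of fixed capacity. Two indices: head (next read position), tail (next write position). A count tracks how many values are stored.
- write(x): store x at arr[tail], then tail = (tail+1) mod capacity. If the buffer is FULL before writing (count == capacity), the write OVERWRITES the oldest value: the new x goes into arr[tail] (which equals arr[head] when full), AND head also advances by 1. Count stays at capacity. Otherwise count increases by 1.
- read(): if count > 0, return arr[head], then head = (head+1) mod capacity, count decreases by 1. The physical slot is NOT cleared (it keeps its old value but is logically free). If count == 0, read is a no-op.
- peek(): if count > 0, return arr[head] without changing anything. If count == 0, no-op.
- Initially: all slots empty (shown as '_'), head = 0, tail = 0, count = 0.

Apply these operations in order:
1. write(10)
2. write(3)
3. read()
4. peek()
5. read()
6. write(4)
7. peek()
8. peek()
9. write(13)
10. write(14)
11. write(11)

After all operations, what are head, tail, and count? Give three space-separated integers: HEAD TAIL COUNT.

After op 1 (write(10)): arr=[10 _ _] head=0 tail=1 count=1
After op 2 (write(3)): arr=[10 3 _] head=0 tail=2 count=2
After op 3 (read()): arr=[10 3 _] head=1 tail=2 count=1
After op 4 (peek()): arr=[10 3 _] head=1 tail=2 count=1
After op 5 (read()): arr=[10 3 _] head=2 tail=2 count=0
After op 6 (write(4)): arr=[10 3 4] head=2 tail=0 count=1
After op 7 (peek()): arr=[10 3 4] head=2 tail=0 count=1
After op 8 (peek()): arr=[10 3 4] head=2 tail=0 count=1
After op 9 (write(13)): arr=[13 3 4] head=2 tail=1 count=2
After op 10 (write(14)): arr=[13 14 4] head=2 tail=2 count=3
After op 11 (write(11)): arr=[13 14 11] head=0 tail=0 count=3

Answer: 0 0 3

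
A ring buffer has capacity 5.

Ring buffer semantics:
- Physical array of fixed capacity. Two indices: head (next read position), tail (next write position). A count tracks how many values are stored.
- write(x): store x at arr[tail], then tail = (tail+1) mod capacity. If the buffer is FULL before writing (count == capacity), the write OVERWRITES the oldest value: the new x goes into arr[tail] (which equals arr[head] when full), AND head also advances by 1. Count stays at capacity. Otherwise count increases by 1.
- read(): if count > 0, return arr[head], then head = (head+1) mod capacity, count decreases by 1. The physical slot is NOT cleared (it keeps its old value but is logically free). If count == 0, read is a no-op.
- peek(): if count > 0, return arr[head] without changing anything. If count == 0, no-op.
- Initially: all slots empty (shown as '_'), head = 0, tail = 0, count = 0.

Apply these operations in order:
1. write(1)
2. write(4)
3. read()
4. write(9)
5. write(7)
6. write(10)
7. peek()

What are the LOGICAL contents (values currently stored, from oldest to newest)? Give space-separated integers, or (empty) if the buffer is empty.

Answer: 4 9 7 10

Derivation:
After op 1 (write(1)): arr=[1 _ _ _ _] head=0 tail=1 count=1
After op 2 (write(4)): arr=[1 4 _ _ _] head=0 tail=2 count=2
After op 3 (read()): arr=[1 4 _ _ _] head=1 tail=2 count=1
After op 4 (write(9)): arr=[1 4 9 _ _] head=1 tail=3 count=2
After op 5 (write(7)): arr=[1 4 9 7 _] head=1 tail=4 count=3
After op 6 (write(10)): arr=[1 4 9 7 10] head=1 tail=0 count=4
After op 7 (peek()): arr=[1 4 9 7 10] head=1 tail=0 count=4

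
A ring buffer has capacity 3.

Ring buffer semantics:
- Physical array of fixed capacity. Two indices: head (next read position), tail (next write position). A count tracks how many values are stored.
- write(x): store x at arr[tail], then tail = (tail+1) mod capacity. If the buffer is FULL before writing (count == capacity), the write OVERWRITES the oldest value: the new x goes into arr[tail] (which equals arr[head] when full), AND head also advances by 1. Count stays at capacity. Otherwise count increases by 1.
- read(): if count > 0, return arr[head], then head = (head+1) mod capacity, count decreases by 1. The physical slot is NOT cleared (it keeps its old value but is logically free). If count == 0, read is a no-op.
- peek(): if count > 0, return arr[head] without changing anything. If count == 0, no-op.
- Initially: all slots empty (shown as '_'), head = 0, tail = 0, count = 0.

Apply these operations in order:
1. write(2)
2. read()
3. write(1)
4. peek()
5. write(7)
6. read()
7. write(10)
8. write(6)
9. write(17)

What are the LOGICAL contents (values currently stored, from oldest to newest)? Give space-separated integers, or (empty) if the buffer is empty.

Answer: 10 6 17

Derivation:
After op 1 (write(2)): arr=[2 _ _] head=0 tail=1 count=1
After op 2 (read()): arr=[2 _ _] head=1 tail=1 count=0
After op 3 (write(1)): arr=[2 1 _] head=1 tail=2 count=1
After op 4 (peek()): arr=[2 1 _] head=1 tail=2 count=1
After op 5 (write(7)): arr=[2 1 7] head=1 tail=0 count=2
After op 6 (read()): arr=[2 1 7] head=2 tail=0 count=1
After op 7 (write(10)): arr=[10 1 7] head=2 tail=1 count=2
After op 8 (write(6)): arr=[10 6 7] head=2 tail=2 count=3
After op 9 (write(17)): arr=[10 6 17] head=0 tail=0 count=3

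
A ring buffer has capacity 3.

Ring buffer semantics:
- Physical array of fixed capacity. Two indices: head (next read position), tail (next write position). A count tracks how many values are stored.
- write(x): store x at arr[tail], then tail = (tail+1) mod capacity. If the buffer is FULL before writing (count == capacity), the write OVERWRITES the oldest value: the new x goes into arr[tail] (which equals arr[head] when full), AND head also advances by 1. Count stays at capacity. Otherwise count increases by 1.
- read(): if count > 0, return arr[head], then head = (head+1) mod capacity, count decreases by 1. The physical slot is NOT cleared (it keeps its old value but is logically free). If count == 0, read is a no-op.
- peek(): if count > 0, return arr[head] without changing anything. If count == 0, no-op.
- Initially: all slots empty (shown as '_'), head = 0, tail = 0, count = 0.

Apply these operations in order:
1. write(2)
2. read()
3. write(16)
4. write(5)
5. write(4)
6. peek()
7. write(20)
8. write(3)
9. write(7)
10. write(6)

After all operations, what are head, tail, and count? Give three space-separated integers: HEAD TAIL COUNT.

Answer: 2 2 3

Derivation:
After op 1 (write(2)): arr=[2 _ _] head=0 tail=1 count=1
After op 2 (read()): arr=[2 _ _] head=1 tail=1 count=0
After op 3 (write(16)): arr=[2 16 _] head=1 tail=2 count=1
After op 4 (write(5)): arr=[2 16 5] head=1 tail=0 count=2
After op 5 (write(4)): arr=[4 16 5] head=1 tail=1 count=3
After op 6 (peek()): arr=[4 16 5] head=1 tail=1 count=3
After op 7 (write(20)): arr=[4 20 5] head=2 tail=2 count=3
After op 8 (write(3)): arr=[4 20 3] head=0 tail=0 count=3
After op 9 (write(7)): arr=[7 20 3] head=1 tail=1 count=3
After op 10 (write(6)): arr=[7 6 3] head=2 tail=2 count=3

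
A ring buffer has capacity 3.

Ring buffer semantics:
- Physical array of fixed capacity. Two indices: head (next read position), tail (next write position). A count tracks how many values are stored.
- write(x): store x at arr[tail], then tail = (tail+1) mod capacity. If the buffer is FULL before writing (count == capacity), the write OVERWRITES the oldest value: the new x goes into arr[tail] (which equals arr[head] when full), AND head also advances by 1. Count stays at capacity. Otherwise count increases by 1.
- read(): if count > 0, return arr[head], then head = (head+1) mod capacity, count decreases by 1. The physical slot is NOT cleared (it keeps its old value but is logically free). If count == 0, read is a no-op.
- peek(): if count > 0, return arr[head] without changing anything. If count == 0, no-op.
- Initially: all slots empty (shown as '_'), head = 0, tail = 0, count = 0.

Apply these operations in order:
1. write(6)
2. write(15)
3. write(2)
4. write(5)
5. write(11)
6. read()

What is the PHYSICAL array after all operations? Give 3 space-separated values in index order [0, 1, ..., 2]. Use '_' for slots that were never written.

After op 1 (write(6)): arr=[6 _ _] head=0 tail=1 count=1
After op 2 (write(15)): arr=[6 15 _] head=0 tail=2 count=2
After op 3 (write(2)): arr=[6 15 2] head=0 tail=0 count=3
After op 4 (write(5)): arr=[5 15 2] head=1 tail=1 count=3
After op 5 (write(11)): arr=[5 11 2] head=2 tail=2 count=3
After op 6 (read()): arr=[5 11 2] head=0 tail=2 count=2

Answer: 5 11 2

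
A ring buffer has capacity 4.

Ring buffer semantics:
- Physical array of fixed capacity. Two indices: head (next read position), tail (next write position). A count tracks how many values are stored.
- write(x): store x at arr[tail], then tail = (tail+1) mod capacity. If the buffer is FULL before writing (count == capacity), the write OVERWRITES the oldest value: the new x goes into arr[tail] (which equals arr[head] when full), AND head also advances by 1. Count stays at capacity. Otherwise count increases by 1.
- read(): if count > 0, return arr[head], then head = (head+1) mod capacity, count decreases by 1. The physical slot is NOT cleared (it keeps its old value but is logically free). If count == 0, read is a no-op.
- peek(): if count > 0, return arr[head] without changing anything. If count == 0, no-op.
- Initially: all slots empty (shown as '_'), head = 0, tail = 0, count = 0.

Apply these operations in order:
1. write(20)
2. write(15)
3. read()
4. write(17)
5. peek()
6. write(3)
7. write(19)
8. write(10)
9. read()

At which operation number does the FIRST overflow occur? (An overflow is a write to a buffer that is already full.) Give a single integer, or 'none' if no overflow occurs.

Answer: 8

Derivation:
After op 1 (write(20)): arr=[20 _ _ _] head=0 tail=1 count=1
After op 2 (write(15)): arr=[20 15 _ _] head=0 tail=2 count=2
After op 3 (read()): arr=[20 15 _ _] head=1 tail=2 count=1
After op 4 (write(17)): arr=[20 15 17 _] head=1 tail=3 count=2
After op 5 (peek()): arr=[20 15 17 _] head=1 tail=3 count=2
After op 6 (write(3)): arr=[20 15 17 3] head=1 tail=0 count=3
After op 7 (write(19)): arr=[19 15 17 3] head=1 tail=1 count=4
After op 8 (write(10)): arr=[19 10 17 3] head=2 tail=2 count=4
After op 9 (read()): arr=[19 10 17 3] head=3 tail=2 count=3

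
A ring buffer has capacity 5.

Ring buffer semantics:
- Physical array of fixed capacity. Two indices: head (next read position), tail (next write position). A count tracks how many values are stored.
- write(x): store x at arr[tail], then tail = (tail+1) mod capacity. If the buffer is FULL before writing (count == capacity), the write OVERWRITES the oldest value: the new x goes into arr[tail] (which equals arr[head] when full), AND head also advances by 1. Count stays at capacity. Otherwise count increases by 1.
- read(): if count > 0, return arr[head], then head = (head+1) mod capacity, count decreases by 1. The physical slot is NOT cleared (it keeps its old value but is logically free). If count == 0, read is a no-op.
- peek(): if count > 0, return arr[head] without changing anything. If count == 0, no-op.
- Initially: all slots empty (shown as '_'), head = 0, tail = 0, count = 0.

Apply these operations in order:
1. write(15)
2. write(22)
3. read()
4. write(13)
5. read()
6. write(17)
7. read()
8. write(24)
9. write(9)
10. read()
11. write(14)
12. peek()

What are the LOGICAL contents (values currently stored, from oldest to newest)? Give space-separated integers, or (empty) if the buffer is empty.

After op 1 (write(15)): arr=[15 _ _ _ _] head=0 tail=1 count=1
After op 2 (write(22)): arr=[15 22 _ _ _] head=0 tail=2 count=2
After op 3 (read()): arr=[15 22 _ _ _] head=1 tail=2 count=1
After op 4 (write(13)): arr=[15 22 13 _ _] head=1 tail=3 count=2
After op 5 (read()): arr=[15 22 13 _ _] head=2 tail=3 count=1
After op 6 (write(17)): arr=[15 22 13 17 _] head=2 tail=4 count=2
After op 7 (read()): arr=[15 22 13 17 _] head=3 tail=4 count=1
After op 8 (write(24)): arr=[15 22 13 17 24] head=3 tail=0 count=2
After op 9 (write(9)): arr=[9 22 13 17 24] head=3 tail=1 count=3
After op 10 (read()): arr=[9 22 13 17 24] head=4 tail=1 count=2
After op 11 (write(14)): arr=[9 14 13 17 24] head=4 tail=2 count=3
After op 12 (peek()): arr=[9 14 13 17 24] head=4 tail=2 count=3

Answer: 24 9 14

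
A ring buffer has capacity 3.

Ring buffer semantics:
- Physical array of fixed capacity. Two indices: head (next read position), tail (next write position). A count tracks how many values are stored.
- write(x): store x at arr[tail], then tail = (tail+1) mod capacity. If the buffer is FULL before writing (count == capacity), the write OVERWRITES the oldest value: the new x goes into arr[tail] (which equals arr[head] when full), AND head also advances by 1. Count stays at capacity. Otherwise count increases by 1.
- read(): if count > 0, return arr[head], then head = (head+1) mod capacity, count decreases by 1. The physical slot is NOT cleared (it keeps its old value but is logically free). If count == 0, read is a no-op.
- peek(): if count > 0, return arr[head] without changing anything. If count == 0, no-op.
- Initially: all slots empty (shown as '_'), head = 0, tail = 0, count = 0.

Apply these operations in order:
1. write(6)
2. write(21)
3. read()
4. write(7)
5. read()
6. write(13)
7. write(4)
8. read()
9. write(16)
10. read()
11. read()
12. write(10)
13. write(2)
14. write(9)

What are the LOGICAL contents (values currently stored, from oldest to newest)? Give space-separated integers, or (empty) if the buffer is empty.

After op 1 (write(6)): arr=[6 _ _] head=0 tail=1 count=1
After op 2 (write(21)): arr=[6 21 _] head=0 tail=2 count=2
After op 3 (read()): arr=[6 21 _] head=1 tail=2 count=1
After op 4 (write(7)): arr=[6 21 7] head=1 tail=0 count=2
After op 5 (read()): arr=[6 21 7] head=2 tail=0 count=1
After op 6 (write(13)): arr=[13 21 7] head=2 tail=1 count=2
After op 7 (write(4)): arr=[13 4 7] head=2 tail=2 count=3
After op 8 (read()): arr=[13 4 7] head=0 tail=2 count=2
After op 9 (write(16)): arr=[13 4 16] head=0 tail=0 count=3
After op 10 (read()): arr=[13 4 16] head=1 tail=0 count=2
After op 11 (read()): arr=[13 4 16] head=2 tail=0 count=1
After op 12 (write(10)): arr=[10 4 16] head=2 tail=1 count=2
After op 13 (write(2)): arr=[10 2 16] head=2 tail=2 count=3
After op 14 (write(9)): arr=[10 2 9] head=0 tail=0 count=3

Answer: 10 2 9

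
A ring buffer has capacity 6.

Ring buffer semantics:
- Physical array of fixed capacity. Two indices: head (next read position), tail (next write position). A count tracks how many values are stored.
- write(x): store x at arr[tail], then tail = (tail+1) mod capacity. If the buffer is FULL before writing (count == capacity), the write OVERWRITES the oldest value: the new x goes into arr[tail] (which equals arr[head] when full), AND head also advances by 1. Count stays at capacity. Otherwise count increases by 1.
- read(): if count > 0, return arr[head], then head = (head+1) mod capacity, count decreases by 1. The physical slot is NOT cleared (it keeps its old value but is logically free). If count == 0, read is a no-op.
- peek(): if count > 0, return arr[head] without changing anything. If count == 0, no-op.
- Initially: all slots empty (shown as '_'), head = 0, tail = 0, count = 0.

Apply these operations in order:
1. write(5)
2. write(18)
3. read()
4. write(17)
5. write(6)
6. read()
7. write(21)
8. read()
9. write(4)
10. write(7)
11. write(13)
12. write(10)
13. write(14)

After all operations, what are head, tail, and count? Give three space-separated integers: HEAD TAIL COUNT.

After op 1 (write(5)): arr=[5 _ _ _ _ _] head=0 tail=1 count=1
After op 2 (write(18)): arr=[5 18 _ _ _ _] head=0 tail=2 count=2
After op 3 (read()): arr=[5 18 _ _ _ _] head=1 tail=2 count=1
After op 4 (write(17)): arr=[5 18 17 _ _ _] head=1 tail=3 count=2
After op 5 (write(6)): arr=[5 18 17 6 _ _] head=1 tail=4 count=3
After op 6 (read()): arr=[5 18 17 6 _ _] head=2 tail=4 count=2
After op 7 (write(21)): arr=[5 18 17 6 21 _] head=2 tail=5 count=3
After op 8 (read()): arr=[5 18 17 6 21 _] head=3 tail=5 count=2
After op 9 (write(4)): arr=[5 18 17 6 21 4] head=3 tail=0 count=3
After op 10 (write(7)): arr=[7 18 17 6 21 4] head=3 tail=1 count=4
After op 11 (write(13)): arr=[7 13 17 6 21 4] head=3 tail=2 count=5
After op 12 (write(10)): arr=[7 13 10 6 21 4] head=3 tail=3 count=6
After op 13 (write(14)): arr=[7 13 10 14 21 4] head=4 tail=4 count=6

Answer: 4 4 6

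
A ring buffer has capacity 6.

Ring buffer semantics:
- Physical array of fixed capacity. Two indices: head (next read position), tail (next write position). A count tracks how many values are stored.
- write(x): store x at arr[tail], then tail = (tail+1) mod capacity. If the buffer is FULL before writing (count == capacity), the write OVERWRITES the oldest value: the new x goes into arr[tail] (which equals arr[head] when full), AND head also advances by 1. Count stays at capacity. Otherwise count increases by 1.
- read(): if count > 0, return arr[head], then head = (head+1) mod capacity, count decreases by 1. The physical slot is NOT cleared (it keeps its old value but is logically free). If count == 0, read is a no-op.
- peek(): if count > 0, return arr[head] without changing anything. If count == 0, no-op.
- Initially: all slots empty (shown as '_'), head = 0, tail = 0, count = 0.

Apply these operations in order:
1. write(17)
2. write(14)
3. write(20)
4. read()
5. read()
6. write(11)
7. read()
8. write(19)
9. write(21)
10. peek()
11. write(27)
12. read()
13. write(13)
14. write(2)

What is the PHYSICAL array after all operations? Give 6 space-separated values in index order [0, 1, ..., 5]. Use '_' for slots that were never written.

After op 1 (write(17)): arr=[17 _ _ _ _ _] head=0 tail=1 count=1
After op 2 (write(14)): arr=[17 14 _ _ _ _] head=0 tail=2 count=2
After op 3 (write(20)): arr=[17 14 20 _ _ _] head=0 tail=3 count=3
After op 4 (read()): arr=[17 14 20 _ _ _] head=1 tail=3 count=2
After op 5 (read()): arr=[17 14 20 _ _ _] head=2 tail=3 count=1
After op 6 (write(11)): arr=[17 14 20 11 _ _] head=2 tail=4 count=2
After op 7 (read()): arr=[17 14 20 11 _ _] head=3 tail=4 count=1
After op 8 (write(19)): arr=[17 14 20 11 19 _] head=3 tail=5 count=2
After op 9 (write(21)): arr=[17 14 20 11 19 21] head=3 tail=0 count=3
After op 10 (peek()): arr=[17 14 20 11 19 21] head=3 tail=0 count=3
After op 11 (write(27)): arr=[27 14 20 11 19 21] head=3 tail=1 count=4
After op 12 (read()): arr=[27 14 20 11 19 21] head=4 tail=1 count=3
After op 13 (write(13)): arr=[27 13 20 11 19 21] head=4 tail=2 count=4
After op 14 (write(2)): arr=[27 13 2 11 19 21] head=4 tail=3 count=5

Answer: 27 13 2 11 19 21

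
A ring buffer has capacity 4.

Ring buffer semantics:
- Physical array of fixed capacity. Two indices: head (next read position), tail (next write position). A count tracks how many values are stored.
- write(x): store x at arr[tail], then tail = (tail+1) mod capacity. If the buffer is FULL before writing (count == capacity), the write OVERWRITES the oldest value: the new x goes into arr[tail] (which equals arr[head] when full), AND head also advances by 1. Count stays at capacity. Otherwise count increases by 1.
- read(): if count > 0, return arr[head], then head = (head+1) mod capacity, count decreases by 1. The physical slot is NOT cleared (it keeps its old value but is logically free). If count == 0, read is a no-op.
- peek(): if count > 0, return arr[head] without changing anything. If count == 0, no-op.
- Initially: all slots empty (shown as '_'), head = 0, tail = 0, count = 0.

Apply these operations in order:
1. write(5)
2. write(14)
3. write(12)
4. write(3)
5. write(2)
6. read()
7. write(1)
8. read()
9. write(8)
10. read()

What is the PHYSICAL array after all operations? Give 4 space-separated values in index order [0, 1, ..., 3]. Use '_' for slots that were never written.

After op 1 (write(5)): arr=[5 _ _ _] head=0 tail=1 count=1
After op 2 (write(14)): arr=[5 14 _ _] head=0 tail=2 count=2
After op 3 (write(12)): arr=[5 14 12 _] head=0 tail=3 count=3
After op 4 (write(3)): arr=[5 14 12 3] head=0 tail=0 count=4
After op 5 (write(2)): arr=[2 14 12 3] head=1 tail=1 count=4
After op 6 (read()): arr=[2 14 12 3] head=2 tail=1 count=3
After op 7 (write(1)): arr=[2 1 12 3] head=2 tail=2 count=4
After op 8 (read()): arr=[2 1 12 3] head=3 tail=2 count=3
After op 9 (write(8)): arr=[2 1 8 3] head=3 tail=3 count=4
After op 10 (read()): arr=[2 1 8 3] head=0 tail=3 count=3

Answer: 2 1 8 3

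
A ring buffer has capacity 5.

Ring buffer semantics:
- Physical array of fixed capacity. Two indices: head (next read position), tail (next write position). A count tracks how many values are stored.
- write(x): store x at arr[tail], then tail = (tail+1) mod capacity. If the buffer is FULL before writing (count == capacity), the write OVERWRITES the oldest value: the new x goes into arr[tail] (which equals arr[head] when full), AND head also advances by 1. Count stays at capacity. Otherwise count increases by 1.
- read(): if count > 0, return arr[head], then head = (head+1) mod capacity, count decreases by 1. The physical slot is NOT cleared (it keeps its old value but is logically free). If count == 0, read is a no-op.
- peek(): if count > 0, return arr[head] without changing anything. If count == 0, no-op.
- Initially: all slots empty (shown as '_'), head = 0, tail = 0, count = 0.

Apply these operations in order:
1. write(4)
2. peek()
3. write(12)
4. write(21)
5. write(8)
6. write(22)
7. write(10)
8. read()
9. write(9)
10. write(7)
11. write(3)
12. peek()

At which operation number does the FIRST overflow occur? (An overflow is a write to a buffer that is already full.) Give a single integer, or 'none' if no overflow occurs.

Answer: 7

Derivation:
After op 1 (write(4)): arr=[4 _ _ _ _] head=0 tail=1 count=1
After op 2 (peek()): arr=[4 _ _ _ _] head=0 tail=1 count=1
After op 3 (write(12)): arr=[4 12 _ _ _] head=0 tail=2 count=2
After op 4 (write(21)): arr=[4 12 21 _ _] head=0 tail=3 count=3
After op 5 (write(8)): arr=[4 12 21 8 _] head=0 tail=4 count=4
After op 6 (write(22)): arr=[4 12 21 8 22] head=0 tail=0 count=5
After op 7 (write(10)): arr=[10 12 21 8 22] head=1 tail=1 count=5
After op 8 (read()): arr=[10 12 21 8 22] head=2 tail=1 count=4
After op 9 (write(9)): arr=[10 9 21 8 22] head=2 tail=2 count=5
After op 10 (write(7)): arr=[10 9 7 8 22] head=3 tail=3 count=5
After op 11 (write(3)): arr=[10 9 7 3 22] head=4 tail=4 count=5
After op 12 (peek()): arr=[10 9 7 3 22] head=4 tail=4 count=5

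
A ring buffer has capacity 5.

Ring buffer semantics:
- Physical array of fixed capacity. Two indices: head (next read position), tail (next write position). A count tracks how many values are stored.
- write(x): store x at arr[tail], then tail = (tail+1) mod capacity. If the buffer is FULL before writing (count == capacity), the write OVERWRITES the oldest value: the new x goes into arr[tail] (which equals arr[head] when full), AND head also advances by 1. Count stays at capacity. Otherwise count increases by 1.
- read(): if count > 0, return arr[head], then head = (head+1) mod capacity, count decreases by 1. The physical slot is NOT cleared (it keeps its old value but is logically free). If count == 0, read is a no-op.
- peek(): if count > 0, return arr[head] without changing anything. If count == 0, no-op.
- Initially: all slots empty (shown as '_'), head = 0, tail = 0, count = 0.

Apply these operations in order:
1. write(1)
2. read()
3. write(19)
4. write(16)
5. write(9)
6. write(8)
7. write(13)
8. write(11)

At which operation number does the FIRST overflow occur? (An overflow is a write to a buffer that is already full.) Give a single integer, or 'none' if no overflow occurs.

Answer: 8

Derivation:
After op 1 (write(1)): arr=[1 _ _ _ _] head=0 tail=1 count=1
After op 2 (read()): arr=[1 _ _ _ _] head=1 tail=1 count=0
After op 3 (write(19)): arr=[1 19 _ _ _] head=1 tail=2 count=1
After op 4 (write(16)): arr=[1 19 16 _ _] head=1 tail=3 count=2
After op 5 (write(9)): arr=[1 19 16 9 _] head=1 tail=4 count=3
After op 6 (write(8)): arr=[1 19 16 9 8] head=1 tail=0 count=4
After op 7 (write(13)): arr=[13 19 16 9 8] head=1 tail=1 count=5
After op 8 (write(11)): arr=[13 11 16 9 8] head=2 tail=2 count=5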